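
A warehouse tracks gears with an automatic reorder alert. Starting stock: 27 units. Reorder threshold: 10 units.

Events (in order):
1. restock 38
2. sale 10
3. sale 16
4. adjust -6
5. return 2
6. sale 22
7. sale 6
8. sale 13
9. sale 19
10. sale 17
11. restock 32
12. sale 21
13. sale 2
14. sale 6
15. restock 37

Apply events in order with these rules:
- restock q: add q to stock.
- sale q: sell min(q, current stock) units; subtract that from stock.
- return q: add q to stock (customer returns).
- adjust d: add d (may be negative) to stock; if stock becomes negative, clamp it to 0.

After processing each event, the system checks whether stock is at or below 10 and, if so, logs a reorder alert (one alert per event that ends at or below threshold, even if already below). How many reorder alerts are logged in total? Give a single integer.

Answer: 6

Derivation:
Processing events:
Start: stock = 27
  Event 1 (restock 38): 27 + 38 = 65
  Event 2 (sale 10): sell min(10,65)=10. stock: 65 - 10 = 55. total_sold = 10
  Event 3 (sale 16): sell min(16,55)=16. stock: 55 - 16 = 39. total_sold = 26
  Event 4 (adjust -6): 39 + -6 = 33
  Event 5 (return 2): 33 + 2 = 35
  Event 6 (sale 22): sell min(22,35)=22. stock: 35 - 22 = 13. total_sold = 48
  Event 7 (sale 6): sell min(6,13)=6. stock: 13 - 6 = 7. total_sold = 54
  Event 8 (sale 13): sell min(13,7)=7. stock: 7 - 7 = 0. total_sold = 61
  Event 9 (sale 19): sell min(19,0)=0. stock: 0 - 0 = 0. total_sold = 61
  Event 10 (sale 17): sell min(17,0)=0. stock: 0 - 0 = 0. total_sold = 61
  Event 11 (restock 32): 0 + 32 = 32
  Event 12 (sale 21): sell min(21,32)=21. stock: 32 - 21 = 11. total_sold = 82
  Event 13 (sale 2): sell min(2,11)=2. stock: 11 - 2 = 9. total_sold = 84
  Event 14 (sale 6): sell min(6,9)=6. stock: 9 - 6 = 3. total_sold = 90
  Event 15 (restock 37): 3 + 37 = 40
Final: stock = 40, total_sold = 90

Checking against threshold 10:
  After event 1: stock=65 > 10
  After event 2: stock=55 > 10
  After event 3: stock=39 > 10
  After event 4: stock=33 > 10
  After event 5: stock=35 > 10
  After event 6: stock=13 > 10
  After event 7: stock=7 <= 10 -> ALERT
  After event 8: stock=0 <= 10 -> ALERT
  After event 9: stock=0 <= 10 -> ALERT
  After event 10: stock=0 <= 10 -> ALERT
  After event 11: stock=32 > 10
  After event 12: stock=11 > 10
  After event 13: stock=9 <= 10 -> ALERT
  After event 14: stock=3 <= 10 -> ALERT
  After event 15: stock=40 > 10
Alert events: [7, 8, 9, 10, 13, 14]. Count = 6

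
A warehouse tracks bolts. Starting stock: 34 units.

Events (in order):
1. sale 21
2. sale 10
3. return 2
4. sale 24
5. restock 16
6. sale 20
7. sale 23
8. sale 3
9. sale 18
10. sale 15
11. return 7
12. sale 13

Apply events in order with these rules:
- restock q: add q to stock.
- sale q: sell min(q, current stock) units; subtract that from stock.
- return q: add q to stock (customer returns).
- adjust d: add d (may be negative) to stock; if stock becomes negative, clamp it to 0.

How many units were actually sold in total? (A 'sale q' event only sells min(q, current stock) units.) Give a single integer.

Processing events:
Start: stock = 34
  Event 1 (sale 21): sell min(21,34)=21. stock: 34 - 21 = 13. total_sold = 21
  Event 2 (sale 10): sell min(10,13)=10. stock: 13 - 10 = 3. total_sold = 31
  Event 3 (return 2): 3 + 2 = 5
  Event 4 (sale 24): sell min(24,5)=5. stock: 5 - 5 = 0. total_sold = 36
  Event 5 (restock 16): 0 + 16 = 16
  Event 6 (sale 20): sell min(20,16)=16. stock: 16 - 16 = 0. total_sold = 52
  Event 7 (sale 23): sell min(23,0)=0. stock: 0 - 0 = 0. total_sold = 52
  Event 8 (sale 3): sell min(3,0)=0. stock: 0 - 0 = 0. total_sold = 52
  Event 9 (sale 18): sell min(18,0)=0. stock: 0 - 0 = 0. total_sold = 52
  Event 10 (sale 15): sell min(15,0)=0. stock: 0 - 0 = 0. total_sold = 52
  Event 11 (return 7): 0 + 7 = 7
  Event 12 (sale 13): sell min(13,7)=7. stock: 7 - 7 = 0. total_sold = 59
Final: stock = 0, total_sold = 59

Answer: 59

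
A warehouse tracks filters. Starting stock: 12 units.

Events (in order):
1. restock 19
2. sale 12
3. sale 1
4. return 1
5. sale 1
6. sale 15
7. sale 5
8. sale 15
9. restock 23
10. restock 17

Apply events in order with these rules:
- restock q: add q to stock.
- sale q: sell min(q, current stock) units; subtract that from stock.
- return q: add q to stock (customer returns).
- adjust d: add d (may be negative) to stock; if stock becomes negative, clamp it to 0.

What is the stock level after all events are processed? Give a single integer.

Processing events:
Start: stock = 12
  Event 1 (restock 19): 12 + 19 = 31
  Event 2 (sale 12): sell min(12,31)=12. stock: 31 - 12 = 19. total_sold = 12
  Event 3 (sale 1): sell min(1,19)=1. stock: 19 - 1 = 18. total_sold = 13
  Event 4 (return 1): 18 + 1 = 19
  Event 5 (sale 1): sell min(1,19)=1. stock: 19 - 1 = 18. total_sold = 14
  Event 6 (sale 15): sell min(15,18)=15. stock: 18 - 15 = 3. total_sold = 29
  Event 7 (sale 5): sell min(5,3)=3. stock: 3 - 3 = 0. total_sold = 32
  Event 8 (sale 15): sell min(15,0)=0. stock: 0 - 0 = 0. total_sold = 32
  Event 9 (restock 23): 0 + 23 = 23
  Event 10 (restock 17): 23 + 17 = 40
Final: stock = 40, total_sold = 32

Answer: 40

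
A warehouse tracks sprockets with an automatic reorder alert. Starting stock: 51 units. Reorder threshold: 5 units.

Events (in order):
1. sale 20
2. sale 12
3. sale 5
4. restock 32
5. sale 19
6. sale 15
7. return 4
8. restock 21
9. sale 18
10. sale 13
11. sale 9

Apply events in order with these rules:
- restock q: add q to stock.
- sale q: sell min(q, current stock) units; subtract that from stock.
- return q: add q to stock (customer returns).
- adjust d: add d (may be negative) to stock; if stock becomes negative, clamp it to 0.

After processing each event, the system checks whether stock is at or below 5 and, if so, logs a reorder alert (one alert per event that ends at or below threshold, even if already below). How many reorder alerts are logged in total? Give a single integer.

Processing events:
Start: stock = 51
  Event 1 (sale 20): sell min(20,51)=20. stock: 51 - 20 = 31. total_sold = 20
  Event 2 (sale 12): sell min(12,31)=12. stock: 31 - 12 = 19. total_sold = 32
  Event 3 (sale 5): sell min(5,19)=5. stock: 19 - 5 = 14. total_sold = 37
  Event 4 (restock 32): 14 + 32 = 46
  Event 5 (sale 19): sell min(19,46)=19. stock: 46 - 19 = 27. total_sold = 56
  Event 6 (sale 15): sell min(15,27)=15. stock: 27 - 15 = 12. total_sold = 71
  Event 7 (return 4): 12 + 4 = 16
  Event 8 (restock 21): 16 + 21 = 37
  Event 9 (sale 18): sell min(18,37)=18. stock: 37 - 18 = 19. total_sold = 89
  Event 10 (sale 13): sell min(13,19)=13. stock: 19 - 13 = 6. total_sold = 102
  Event 11 (sale 9): sell min(9,6)=6. stock: 6 - 6 = 0. total_sold = 108
Final: stock = 0, total_sold = 108

Checking against threshold 5:
  After event 1: stock=31 > 5
  After event 2: stock=19 > 5
  After event 3: stock=14 > 5
  After event 4: stock=46 > 5
  After event 5: stock=27 > 5
  After event 6: stock=12 > 5
  After event 7: stock=16 > 5
  After event 8: stock=37 > 5
  After event 9: stock=19 > 5
  After event 10: stock=6 > 5
  After event 11: stock=0 <= 5 -> ALERT
Alert events: [11]. Count = 1

Answer: 1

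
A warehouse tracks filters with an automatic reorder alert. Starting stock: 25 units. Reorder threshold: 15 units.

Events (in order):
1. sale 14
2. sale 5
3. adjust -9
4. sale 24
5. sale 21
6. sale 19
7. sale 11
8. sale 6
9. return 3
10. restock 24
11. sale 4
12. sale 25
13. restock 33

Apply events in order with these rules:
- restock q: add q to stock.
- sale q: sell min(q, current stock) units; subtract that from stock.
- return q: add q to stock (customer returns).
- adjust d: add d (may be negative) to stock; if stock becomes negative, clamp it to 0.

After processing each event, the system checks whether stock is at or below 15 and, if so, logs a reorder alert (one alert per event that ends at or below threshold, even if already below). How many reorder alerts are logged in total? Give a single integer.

Answer: 10

Derivation:
Processing events:
Start: stock = 25
  Event 1 (sale 14): sell min(14,25)=14. stock: 25 - 14 = 11. total_sold = 14
  Event 2 (sale 5): sell min(5,11)=5. stock: 11 - 5 = 6. total_sold = 19
  Event 3 (adjust -9): 6 + -9 = 0 (clamped to 0)
  Event 4 (sale 24): sell min(24,0)=0. stock: 0 - 0 = 0. total_sold = 19
  Event 5 (sale 21): sell min(21,0)=0. stock: 0 - 0 = 0. total_sold = 19
  Event 6 (sale 19): sell min(19,0)=0. stock: 0 - 0 = 0. total_sold = 19
  Event 7 (sale 11): sell min(11,0)=0. stock: 0 - 0 = 0. total_sold = 19
  Event 8 (sale 6): sell min(6,0)=0. stock: 0 - 0 = 0. total_sold = 19
  Event 9 (return 3): 0 + 3 = 3
  Event 10 (restock 24): 3 + 24 = 27
  Event 11 (sale 4): sell min(4,27)=4. stock: 27 - 4 = 23. total_sold = 23
  Event 12 (sale 25): sell min(25,23)=23. stock: 23 - 23 = 0. total_sold = 46
  Event 13 (restock 33): 0 + 33 = 33
Final: stock = 33, total_sold = 46

Checking against threshold 15:
  After event 1: stock=11 <= 15 -> ALERT
  After event 2: stock=6 <= 15 -> ALERT
  After event 3: stock=0 <= 15 -> ALERT
  After event 4: stock=0 <= 15 -> ALERT
  After event 5: stock=0 <= 15 -> ALERT
  After event 6: stock=0 <= 15 -> ALERT
  After event 7: stock=0 <= 15 -> ALERT
  After event 8: stock=0 <= 15 -> ALERT
  After event 9: stock=3 <= 15 -> ALERT
  After event 10: stock=27 > 15
  After event 11: stock=23 > 15
  After event 12: stock=0 <= 15 -> ALERT
  After event 13: stock=33 > 15
Alert events: [1, 2, 3, 4, 5, 6, 7, 8, 9, 12]. Count = 10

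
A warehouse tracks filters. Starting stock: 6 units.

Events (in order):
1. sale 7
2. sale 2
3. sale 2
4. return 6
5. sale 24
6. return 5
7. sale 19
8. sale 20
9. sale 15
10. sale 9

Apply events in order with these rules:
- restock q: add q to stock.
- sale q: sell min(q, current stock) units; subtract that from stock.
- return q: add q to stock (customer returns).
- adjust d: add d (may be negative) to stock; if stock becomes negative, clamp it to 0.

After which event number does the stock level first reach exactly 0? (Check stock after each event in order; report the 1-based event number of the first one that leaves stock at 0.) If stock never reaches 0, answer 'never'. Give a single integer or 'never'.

Answer: 1

Derivation:
Processing events:
Start: stock = 6
  Event 1 (sale 7): sell min(7,6)=6. stock: 6 - 6 = 0. total_sold = 6
  Event 2 (sale 2): sell min(2,0)=0. stock: 0 - 0 = 0. total_sold = 6
  Event 3 (sale 2): sell min(2,0)=0. stock: 0 - 0 = 0. total_sold = 6
  Event 4 (return 6): 0 + 6 = 6
  Event 5 (sale 24): sell min(24,6)=6. stock: 6 - 6 = 0. total_sold = 12
  Event 6 (return 5): 0 + 5 = 5
  Event 7 (sale 19): sell min(19,5)=5. stock: 5 - 5 = 0. total_sold = 17
  Event 8 (sale 20): sell min(20,0)=0. stock: 0 - 0 = 0. total_sold = 17
  Event 9 (sale 15): sell min(15,0)=0. stock: 0 - 0 = 0. total_sold = 17
  Event 10 (sale 9): sell min(9,0)=0. stock: 0 - 0 = 0. total_sold = 17
Final: stock = 0, total_sold = 17

First zero at event 1.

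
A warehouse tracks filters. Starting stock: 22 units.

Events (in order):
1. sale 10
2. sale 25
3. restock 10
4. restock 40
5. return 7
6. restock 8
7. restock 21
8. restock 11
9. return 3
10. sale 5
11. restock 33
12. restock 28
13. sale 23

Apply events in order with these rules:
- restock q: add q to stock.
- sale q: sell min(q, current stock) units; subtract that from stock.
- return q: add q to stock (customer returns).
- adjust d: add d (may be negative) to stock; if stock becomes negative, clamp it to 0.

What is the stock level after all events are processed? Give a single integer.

Processing events:
Start: stock = 22
  Event 1 (sale 10): sell min(10,22)=10. stock: 22 - 10 = 12. total_sold = 10
  Event 2 (sale 25): sell min(25,12)=12. stock: 12 - 12 = 0. total_sold = 22
  Event 3 (restock 10): 0 + 10 = 10
  Event 4 (restock 40): 10 + 40 = 50
  Event 5 (return 7): 50 + 7 = 57
  Event 6 (restock 8): 57 + 8 = 65
  Event 7 (restock 21): 65 + 21 = 86
  Event 8 (restock 11): 86 + 11 = 97
  Event 9 (return 3): 97 + 3 = 100
  Event 10 (sale 5): sell min(5,100)=5. stock: 100 - 5 = 95. total_sold = 27
  Event 11 (restock 33): 95 + 33 = 128
  Event 12 (restock 28): 128 + 28 = 156
  Event 13 (sale 23): sell min(23,156)=23. stock: 156 - 23 = 133. total_sold = 50
Final: stock = 133, total_sold = 50

Answer: 133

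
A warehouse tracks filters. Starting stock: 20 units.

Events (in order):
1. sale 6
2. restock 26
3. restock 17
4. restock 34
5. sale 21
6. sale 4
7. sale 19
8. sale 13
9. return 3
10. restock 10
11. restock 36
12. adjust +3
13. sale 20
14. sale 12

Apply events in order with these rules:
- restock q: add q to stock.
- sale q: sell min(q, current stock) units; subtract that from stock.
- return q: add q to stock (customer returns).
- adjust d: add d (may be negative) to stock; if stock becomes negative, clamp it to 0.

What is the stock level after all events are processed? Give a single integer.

Answer: 54

Derivation:
Processing events:
Start: stock = 20
  Event 1 (sale 6): sell min(6,20)=6. stock: 20 - 6 = 14. total_sold = 6
  Event 2 (restock 26): 14 + 26 = 40
  Event 3 (restock 17): 40 + 17 = 57
  Event 4 (restock 34): 57 + 34 = 91
  Event 5 (sale 21): sell min(21,91)=21. stock: 91 - 21 = 70. total_sold = 27
  Event 6 (sale 4): sell min(4,70)=4. stock: 70 - 4 = 66. total_sold = 31
  Event 7 (sale 19): sell min(19,66)=19. stock: 66 - 19 = 47. total_sold = 50
  Event 8 (sale 13): sell min(13,47)=13. stock: 47 - 13 = 34. total_sold = 63
  Event 9 (return 3): 34 + 3 = 37
  Event 10 (restock 10): 37 + 10 = 47
  Event 11 (restock 36): 47 + 36 = 83
  Event 12 (adjust +3): 83 + 3 = 86
  Event 13 (sale 20): sell min(20,86)=20. stock: 86 - 20 = 66. total_sold = 83
  Event 14 (sale 12): sell min(12,66)=12. stock: 66 - 12 = 54. total_sold = 95
Final: stock = 54, total_sold = 95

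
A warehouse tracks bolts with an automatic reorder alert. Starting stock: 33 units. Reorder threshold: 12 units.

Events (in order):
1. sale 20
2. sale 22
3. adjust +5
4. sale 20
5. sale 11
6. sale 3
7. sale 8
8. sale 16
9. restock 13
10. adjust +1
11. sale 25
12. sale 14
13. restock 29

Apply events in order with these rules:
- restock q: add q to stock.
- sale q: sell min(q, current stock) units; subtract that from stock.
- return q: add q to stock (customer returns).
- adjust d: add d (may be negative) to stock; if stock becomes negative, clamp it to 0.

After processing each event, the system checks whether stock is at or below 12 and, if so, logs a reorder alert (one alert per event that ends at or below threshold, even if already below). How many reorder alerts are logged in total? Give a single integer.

Answer: 9

Derivation:
Processing events:
Start: stock = 33
  Event 1 (sale 20): sell min(20,33)=20. stock: 33 - 20 = 13. total_sold = 20
  Event 2 (sale 22): sell min(22,13)=13. stock: 13 - 13 = 0. total_sold = 33
  Event 3 (adjust +5): 0 + 5 = 5
  Event 4 (sale 20): sell min(20,5)=5. stock: 5 - 5 = 0. total_sold = 38
  Event 5 (sale 11): sell min(11,0)=0. stock: 0 - 0 = 0. total_sold = 38
  Event 6 (sale 3): sell min(3,0)=0. stock: 0 - 0 = 0. total_sold = 38
  Event 7 (sale 8): sell min(8,0)=0. stock: 0 - 0 = 0. total_sold = 38
  Event 8 (sale 16): sell min(16,0)=0. stock: 0 - 0 = 0. total_sold = 38
  Event 9 (restock 13): 0 + 13 = 13
  Event 10 (adjust +1): 13 + 1 = 14
  Event 11 (sale 25): sell min(25,14)=14. stock: 14 - 14 = 0. total_sold = 52
  Event 12 (sale 14): sell min(14,0)=0. stock: 0 - 0 = 0. total_sold = 52
  Event 13 (restock 29): 0 + 29 = 29
Final: stock = 29, total_sold = 52

Checking against threshold 12:
  After event 1: stock=13 > 12
  After event 2: stock=0 <= 12 -> ALERT
  After event 3: stock=5 <= 12 -> ALERT
  After event 4: stock=0 <= 12 -> ALERT
  After event 5: stock=0 <= 12 -> ALERT
  After event 6: stock=0 <= 12 -> ALERT
  After event 7: stock=0 <= 12 -> ALERT
  After event 8: stock=0 <= 12 -> ALERT
  After event 9: stock=13 > 12
  After event 10: stock=14 > 12
  After event 11: stock=0 <= 12 -> ALERT
  After event 12: stock=0 <= 12 -> ALERT
  After event 13: stock=29 > 12
Alert events: [2, 3, 4, 5, 6, 7, 8, 11, 12]. Count = 9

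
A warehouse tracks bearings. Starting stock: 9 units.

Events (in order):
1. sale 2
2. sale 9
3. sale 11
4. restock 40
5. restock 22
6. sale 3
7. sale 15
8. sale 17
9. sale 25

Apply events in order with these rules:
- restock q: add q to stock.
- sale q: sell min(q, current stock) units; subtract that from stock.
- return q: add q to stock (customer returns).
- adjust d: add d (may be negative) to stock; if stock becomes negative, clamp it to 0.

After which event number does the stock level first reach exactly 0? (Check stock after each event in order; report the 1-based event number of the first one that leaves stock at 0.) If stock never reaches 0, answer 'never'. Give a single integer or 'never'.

Processing events:
Start: stock = 9
  Event 1 (sale 2): sell min(2,9)=2. stock: 9 - 2 = 7. total_sold = 2
  Event 2 (sale 9): sell min(9,7)=7. stock: 7 - 7 = 0. total_sold = 9
  Event 3 (sale 11): sell min(11,0)=0. stock: 0 - 0 = 0. total_sold = 9
  Event 4 (restock 40): 0 + 40 = 40
  Event 5 (restock 22): 40 + 22 = 62
  Event 6 (sale 3): sell min(3,62)=3. stock: 62 - 3 = 59. total_sold = 12
  Event 7 (sale 15): sell min(15,59)=15. stock: 59 - 15 = 44. total_sold = 27
  Event 8 (sale 17): sell min(17,44)=17. stock: 44 - 17 = 27. total_sold = 44
  Event 9 (sale 25): sell min(25,27)=25. stock: 27 - 25 = 2. total_sold = 69
Final: stock = 2, total_sold = 69

First zero at event 2.

Answer: 2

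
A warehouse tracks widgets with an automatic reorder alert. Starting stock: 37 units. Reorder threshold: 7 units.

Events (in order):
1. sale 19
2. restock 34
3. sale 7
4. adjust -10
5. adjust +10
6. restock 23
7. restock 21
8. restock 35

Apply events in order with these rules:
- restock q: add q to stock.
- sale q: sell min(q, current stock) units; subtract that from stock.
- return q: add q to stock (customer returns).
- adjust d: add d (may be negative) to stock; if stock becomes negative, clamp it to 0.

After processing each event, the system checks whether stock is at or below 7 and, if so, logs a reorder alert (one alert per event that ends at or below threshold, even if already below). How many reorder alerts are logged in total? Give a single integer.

Processing events:
Start: stock = 37
  Event 1 (sale 19): sell min(19,37)=19. stock: 37 - 19 = 18. total_sold = 19
  Event 2 (restock 34): 18 + 34 = 52
  Event 3 (sale 7): sell min(7,52)=7. stock: 52 - 7 = 45. total_sold = 26
  Event 4 (adjust -10): 45 + -10 = 35
  Event 5 (adjust +10): 35 + 10 = 45
  Event 6 (restock 23): 45 + 23 = 68
  Event 7 (restock 21): 68 + 21 = 89
  Event 8 (restock 35): 89 + 35 = 124
Final: stock = 124, total_sold = 26

Checking against threshold 7:
  After event 1: stock=18 > 7
  After event 2: stock=52 > 7
  After event 3: stock=45 > 7
  After event 4: stock=35 > 7
  After event 5: stock=45 > 7
  After event 6: stock=68 > 7
  After event 7: stock=89 > 7
  After event 8: stock=124 > 7
Alert events: []. Count = 0

Answer: 0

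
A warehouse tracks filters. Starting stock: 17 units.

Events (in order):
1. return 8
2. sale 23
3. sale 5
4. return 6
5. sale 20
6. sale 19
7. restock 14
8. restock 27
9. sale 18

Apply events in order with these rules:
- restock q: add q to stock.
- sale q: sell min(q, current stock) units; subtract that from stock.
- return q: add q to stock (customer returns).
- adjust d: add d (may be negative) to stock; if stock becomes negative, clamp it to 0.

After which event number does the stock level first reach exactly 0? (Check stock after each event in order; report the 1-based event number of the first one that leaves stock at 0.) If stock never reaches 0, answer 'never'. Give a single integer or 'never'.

Processing events:
Start: stock = 17
  Event 1 (return 8): 17 + 8 = 25
  Event 2 (sale 23): sell min(23,25)=23. stock: 25 - 23 = 2. total_sold = 23
  Event 3 (sale 5): sell min(5,2)=2. stock: 2 - 2 = 0. total_sold = 25
  Event 4 (return 6): 0 + 6 = 6
  Event 5 (sale 20): sell min(20,6)=6. stock: 6 - 6 = 0. total_sold = 31
  Event 6 (sale 19): sell min(19,0)=0. stock: 0 - 0 = 0. total_sold = 31
  Event 7 (restock 14): 0 + 14 = 14
  Event 8 (restock 27): 14 + 27 = 41
  Event 9 (sale 18): sell min(18,41)=18. stock: 41 - 18 = 23. total_sold = 49
Final: stock = 23, total_sold = 49

First zero at event 3.

Answer: 3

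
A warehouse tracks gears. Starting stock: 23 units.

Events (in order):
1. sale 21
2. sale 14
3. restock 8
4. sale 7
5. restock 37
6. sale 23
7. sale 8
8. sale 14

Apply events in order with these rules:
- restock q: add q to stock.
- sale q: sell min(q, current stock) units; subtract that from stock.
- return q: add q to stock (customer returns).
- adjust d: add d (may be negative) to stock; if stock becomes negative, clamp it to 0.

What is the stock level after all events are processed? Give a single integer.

Processing events:
Start: stock = 23
  Event 1 (sale 21): sell min(21,23)=21. stock: 23 - 21 = 2. total_sold = 21
  Event 2 (sale 14): sell min(14,2)=2. stock: 2 - 2 = 0. total_sold = 23
  Event 3 (restock 8): 0 + 8 = 8
  Event 4 (sale 7): sell min(7,8)=7. stock: 8 - 7 = 1. total_sold = 30
  Event 5 (restock 37): 1 + 37 = 38
  Event 6 (sale 23): sell min(23,38)=23. stock: 38 - 23 = 15. total_sold = 53
  Event 7 (sale 8): sell min(8,15)=8. stock: 15 - 8 = 7. total_sold = 61
  Event 8 (sale 14): sell min(14,7)=7. stock: 7 - 7 = 0. total_sold = 68
Final: stock = 0, total_sold = 68

Answer: 0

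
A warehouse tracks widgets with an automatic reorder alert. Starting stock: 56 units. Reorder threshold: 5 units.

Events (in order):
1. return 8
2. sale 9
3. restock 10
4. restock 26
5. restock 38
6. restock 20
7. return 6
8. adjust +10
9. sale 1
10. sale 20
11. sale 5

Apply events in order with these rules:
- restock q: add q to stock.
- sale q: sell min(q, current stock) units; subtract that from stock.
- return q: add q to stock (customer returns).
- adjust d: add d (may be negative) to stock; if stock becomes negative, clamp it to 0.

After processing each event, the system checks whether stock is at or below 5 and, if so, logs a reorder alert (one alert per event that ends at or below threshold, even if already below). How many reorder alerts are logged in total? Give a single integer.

Processing events:
Start: stock = 56
  Event 1 (return 8): 56 + 8 = 64
  Event 2 (sale 9): sell min(9,64)=9. stock: 64 - 9 = 55. total_sold = 9
  Event 3 (restock 10): 55 + 10 = 65
  Event 4 (restock 26): 65 + 26 = 91
  Event 5 (restock 38): 91 + 38 = 129
  Event 6 (restock 20): 129 + 20 = 149
  Event 7 (return 6): 149 + 6 = 155
  Event 8 (adjust +10): 155 + 10 = 165
  Event 9 (sale 1): sell min(1,165)=1. stock: 165 - 1 = 164. total_sold = 10
  Event 10 (sale 20): sell min(20,164)=20. stock: 164 - 20 = 144. total_sold = 30
  Event 11 (sale 5): sell min(5,144)=5. stock: 144 - 5 = 139. total_sold = 35
Final: stock = 139, total_sold = 35

Checking against threshold 5:
  After event 1: stock=64 > 5
  After event 2: stock=55 > 5
  After event 3: stock=65 > 5
  After event 4: stock=91 > 5
  After event 5: stock=129 > 5
  After event 6: stock=149 > 5
  After event 7: stock=155 > 5
  After event 8: stock=165 > 5
  After event 9: stock=164 > 5
  After event 10: stock=144 > 5
  After event 11: stock=139 > 5
Alert events: []. Count = 0

Answer: 0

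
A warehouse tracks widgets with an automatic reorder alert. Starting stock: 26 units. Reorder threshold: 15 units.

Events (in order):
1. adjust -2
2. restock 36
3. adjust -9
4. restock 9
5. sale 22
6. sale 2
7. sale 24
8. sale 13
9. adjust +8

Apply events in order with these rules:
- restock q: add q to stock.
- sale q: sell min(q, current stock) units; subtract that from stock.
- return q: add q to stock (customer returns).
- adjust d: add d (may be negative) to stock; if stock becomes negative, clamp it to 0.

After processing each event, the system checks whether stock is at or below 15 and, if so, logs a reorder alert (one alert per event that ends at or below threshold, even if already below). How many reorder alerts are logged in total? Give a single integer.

Processing events:
Start: stock = 26
  Event 1 (adjust -2): 26 + -2 = 24
  Event 2 (restock 36): 24 + 36 = 60
  Event 3 (adjust -9): 60 + -9 = 51
  Event 4 (restock 9): 51 + 9 = 60
  Event 5 (sale 22): sell min(22,60)=22. stock: 60 - 22 = 38. total_sold = 22
  Event 6 (sale 2): sell min(2,38)=2. stock: 38 - 2 = 36. total_sold = 24
  Event 7 (sale 24): sell min(24,36)=24. stock: 36 - 24 = 12. total_sold = 48
  Event 8 (sale 13): sell min(13,12)=12. stock: 12 - 12 = 0. total_sold = 60
  Event 9 (adjust +8): 0 + 8 = 8
Final: stock = 8, total_sold = 60

Checking against threshold 15:
  After event 1: stock=24 > 15
  After event 2: stock=60 > 15
  After event 3: stock=51 > 15
  After event 4: stock=60 > 15
  After event 5: stock=38 > 15
  After event 6: stock=36 > 15
  After event 7: stock=12 <= 15 -> ALERT
  After event 8: stock=0 <= 15 -> ALERT
  After event 9: stock=8 <= 15 -> ALERT
Alert events: [7, 8, 9]. Count = 3

Answer: 3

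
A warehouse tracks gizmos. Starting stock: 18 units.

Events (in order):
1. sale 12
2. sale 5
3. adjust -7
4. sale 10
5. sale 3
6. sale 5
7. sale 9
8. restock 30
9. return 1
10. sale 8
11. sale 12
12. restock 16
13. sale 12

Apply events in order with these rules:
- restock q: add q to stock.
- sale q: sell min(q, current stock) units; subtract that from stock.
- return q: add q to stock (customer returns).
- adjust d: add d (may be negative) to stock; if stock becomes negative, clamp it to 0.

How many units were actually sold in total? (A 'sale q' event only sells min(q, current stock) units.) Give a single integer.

Processing events:
Start: stock = 18
  Event 1 (sale 12): sell min(12,18)=12. stock: 18 - 12 = 6. total_sold = 12
  Event 2 (sale 5): sell min(5,6)=5. stock: 6 - 5 = 1. total_sold = 17
  Event 3 (adjust -7): 1 + -7 = 0 (clamped to 0)
  Event 4 (sale 10): sell min(10,0)=0. stock: 0 - 0 = 0. total_sold = 17
  Event 5 (sale 3): sell min(3,0)=0. stock: 0 - 0 = 0. total_sold = 17
  Event 6 (sale 5): sell min(5,0)=0. stock: 0 - 0 = 0. total_sold = 17
  Event 7 (sale 9): sell min(9,0)=0. stock: 0 - 0 = 0. total_sold = 17
  Event 8 (restock 30): 0 + 30 = 30
  Event 9 (return 1): 30 + 1 = 31
  Event 10 (sale 8): sell min(8,31)=8. stock: 31 - 8 = 23. total_sold = 25
  Event 11 (sale 12): sell min(12,23)=12. stock: 23 - 12 = 11. total_sold = 37
  Event 12 (restock 16): 11 + 16 = 27
  Event 13 (sale 12): sell min(12,27)=12. stock: 27 - 12 = 15. total_sold = 49
Final: stock = 15, total_sold = 49

Answer: 49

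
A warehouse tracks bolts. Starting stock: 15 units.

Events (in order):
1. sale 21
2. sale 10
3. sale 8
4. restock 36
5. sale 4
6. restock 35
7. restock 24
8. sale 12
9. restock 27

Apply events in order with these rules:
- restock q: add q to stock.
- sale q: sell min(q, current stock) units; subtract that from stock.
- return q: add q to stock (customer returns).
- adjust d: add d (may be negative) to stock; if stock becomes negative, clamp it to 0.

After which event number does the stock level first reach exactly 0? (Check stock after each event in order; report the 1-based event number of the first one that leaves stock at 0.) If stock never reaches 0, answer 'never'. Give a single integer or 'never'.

Answer: 1

Derivation:
Processing events:
Start: stock = 15
  Event 1 (sale 21): sell min(21,15)=15. stock: 15 - 15 = 0. total_sold = 15
  Event 2 (sale 10): sell min(10,0)=0. stock: 0 - 0 = 0. total_sold = 15
  Event 3 (sale 8): sell min(8,0)=0. stock: 0 - 0 = 0. total_sold = 15
  Event 4 (restock 36): 0 + 36 = 36
  Event 5 (sale 4): sell min(4,36)=4. stock: 36 - 4 = 32. total_sold = 19
  Event 6 (restock 35): 32 + 35 = 67
  Event 7 (restock 24): 67 + 24 = 91
  Event 8 (sale 12): sell min(12,91)=12. stock: 91 - 12 = 79. total_sold = 31
  Event 9 (restock 27): 79 + 27 = 106
Final: stock = 106, total_sold = 31

First zero at event 1.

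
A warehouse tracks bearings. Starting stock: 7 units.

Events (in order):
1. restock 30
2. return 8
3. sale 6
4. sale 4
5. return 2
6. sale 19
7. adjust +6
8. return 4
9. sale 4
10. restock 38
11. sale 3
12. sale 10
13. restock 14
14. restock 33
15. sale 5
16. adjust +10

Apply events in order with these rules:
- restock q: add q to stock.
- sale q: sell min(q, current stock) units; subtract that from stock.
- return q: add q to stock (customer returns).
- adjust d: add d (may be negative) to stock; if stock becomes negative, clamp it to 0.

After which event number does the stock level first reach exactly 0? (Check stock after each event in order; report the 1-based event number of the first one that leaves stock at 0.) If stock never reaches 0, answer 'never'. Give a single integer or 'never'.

Answer: never

Derivation:
Processing events:
Start: stock = 7
  Event 1 (restock 30): 7 + 30 = 37
  Event 2 (return 8): 37 + 8 = 45
  Event 3 (sale 6): sell min(6,45)=6. stock: 45 - 6 = 39. total_sold = 6
  Event 4 (sale 4): sell min(4,39)=4. stock: 39 - 4 = 35. total_sold = 10
  Event 5 (return 2): 35 + 2 = 37
  Event 6 (sale 19): sell min(19,37)=19. stock: 37 - 19 = 18. total_sold = 29
  Event 7 (adjust +6): 18 + 6 = 24
  Event 8 (return 4): 24 + 4 = 28
  Event 9 (sale 4): sell min(4,28)=4. stock: 28 - 4 = 24. total_sold = 33
  Event 10 (restock 38): 24 + 38 = 62
  Event 11 (sale 3): sell min(3,62)=3. stock: 62 - 3 = 59. total_sold = 36
  Event 12 (sale 10): sell min(10,59)=10. stock: 59 - 10 = 49. total_sold = 46
  Event 13 (restock 14): 49 + 14 = 63
  Event 14 (restock 33): 63 + 33 = 96
  Event 15 (sale 5): sell min(5,96)=5. stock: 96 - 5 = 91. total_sold = 51
  Event 16 (adjust +10): 91 + 10 = 101
Final: stock = 101, total_sold = 51

Stock never reaches 0.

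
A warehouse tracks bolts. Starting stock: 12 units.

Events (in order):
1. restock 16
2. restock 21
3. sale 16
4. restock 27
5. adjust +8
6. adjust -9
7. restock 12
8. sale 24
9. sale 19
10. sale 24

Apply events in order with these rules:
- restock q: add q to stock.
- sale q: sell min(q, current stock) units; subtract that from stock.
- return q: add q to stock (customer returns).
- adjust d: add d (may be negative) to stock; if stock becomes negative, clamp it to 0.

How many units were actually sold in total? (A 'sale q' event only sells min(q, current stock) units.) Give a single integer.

Answer: 83

Derivation:
Processing events:
Start: stock = 12
  Event 1 (restock 16): 12 + 16 = 28
  Event 2 (restock 21): 28 + 21 = 49
  Event 3 (sale 16): sell min(16,49)=16. stock: 49 - 16 = 33. total_sold = 16
  Event 4 (restock 27): 33 + 27 = 60
  Event 5 (adjust +8): 60 + 8 = 68
  Event 6 (adjust -9): 68 + -9 = 59
  Event 7 (restock 12): 59 + 12 = 71
  Event 8 (sale 24): sell min(24,71)=24. stock: 71 - 24 = 47. total_sold = 40
  Event 9 (sale 19): sell min(19,47)=19. stock: 47 - 19 = 28. total_sold = 59
  Event 10 (sale 24): sell min(24,28)=24. stock: 28 - 24 = 4. total_sold = 83
Final: stock = 4, total_sold = 83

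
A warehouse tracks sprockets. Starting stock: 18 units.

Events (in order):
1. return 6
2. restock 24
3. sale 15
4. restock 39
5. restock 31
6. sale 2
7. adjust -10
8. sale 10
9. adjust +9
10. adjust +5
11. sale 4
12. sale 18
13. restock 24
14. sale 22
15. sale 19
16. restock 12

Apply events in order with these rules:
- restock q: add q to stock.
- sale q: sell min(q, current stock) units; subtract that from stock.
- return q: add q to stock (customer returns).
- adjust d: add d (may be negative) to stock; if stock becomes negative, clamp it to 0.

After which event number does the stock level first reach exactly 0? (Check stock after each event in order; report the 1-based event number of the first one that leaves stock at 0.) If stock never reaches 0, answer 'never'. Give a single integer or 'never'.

Processing events:
Start: stock = 18
  Event 1 (return 6): 18 + 6 = 24
  Event 2 (restock 24): 24 + 24 = 48
  Event 3 (sale 15): sell min(15,48)=15. stock: 48 - 15 = 33. total_sold = 15
  Event 4 (restock 39): 33 + 39 = 72
  Event 5 (restock 31): 72 + 31 = 103
  Event 6 (sale 2): sell min(2,103)=2. stock: 103 - 2 = 101. total_sold = 17
  Event 7 (adjust -10): 101 + -10 = 91
  Event 8 (sale 10): sell min(10,91)=10. stock: 91 - 10 = 81. total_sold = 27
  Event 9 (adjust +9): 81 + 9 = 90
  Event 10 (adjust +5): 90 + 5 = 95
  Event 11 (sale 4): sell min(4,95)=4. stock: 95 - 4 = 91. total_sold = 31
  Event 12 (sale 18): sell min(18,91)=18. stock: 91 - 18 = 73. total_sold = 49
  Event 13 (restock 24): 73 + 24 = 97
  Event 14 (sale 22): sell min(22,97)=22. stock: 97 - 22 = 75. total_sold = 71
  Event 15 (sale 19): sell min(19,75)=19. stock: 75 - 19 = 56. total_sold = 90
  Event 16 (restock 12): 56 + 12 = 68
Final: stock = 68, total_sold = 90

Stock never reaches 0.

Answer: never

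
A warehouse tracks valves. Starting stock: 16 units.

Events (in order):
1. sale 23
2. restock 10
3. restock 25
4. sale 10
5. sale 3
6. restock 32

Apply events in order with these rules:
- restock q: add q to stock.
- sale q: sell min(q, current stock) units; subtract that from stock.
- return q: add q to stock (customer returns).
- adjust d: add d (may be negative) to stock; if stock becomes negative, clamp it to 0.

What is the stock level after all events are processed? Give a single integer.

Processing events:
Start: stock = 16
  Event 1 (sale 23): sell min(23,16)=16. stock: 16 - 16 = 0. total_sold = 16
  Event 2 (restock 10): 0 + 10 = 10
  Event 3 (restock 25): 10 + 25 = 35
  Event 4 (sale 10): sell min(10,35)=10. stock: 35 - 10 = 25. total_sold = 26
  Event 5 (sale 3): sell min(3,25)=3. stock: 25 - 3 = 22. total_sold = 29
  Event 6 (restock 32): 22 + 32 = 54
Final: stock = 54, total_sold = 29

Answer: 54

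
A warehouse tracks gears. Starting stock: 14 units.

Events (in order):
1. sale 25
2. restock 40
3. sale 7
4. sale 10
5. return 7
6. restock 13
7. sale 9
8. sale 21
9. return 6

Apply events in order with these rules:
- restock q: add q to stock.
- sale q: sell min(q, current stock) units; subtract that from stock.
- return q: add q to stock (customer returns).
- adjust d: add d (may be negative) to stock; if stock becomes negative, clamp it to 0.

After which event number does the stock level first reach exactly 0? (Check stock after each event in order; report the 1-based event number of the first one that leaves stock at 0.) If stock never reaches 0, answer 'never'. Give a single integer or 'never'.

Answer: 1

Derivation:
Processing events:
Start: stock = 14
  Event 1 (sale 25): sell min(25,14)=14. stock: 14 - 14 = 0. total_sold = 14
  Event 2 (restock 40): 0 + 40 = 40
  Event 3 (sale 7): sell min(7,40)=7. stock: 40 - 7 = 33. total_sold = 21
  Event 4 (sale 10): sell min(10,33)=10. stock: 33 - 10 = 23. total_sold = 31
  Event 5 (return 7): 23 + 7 = 30
  Event 6 (restock 13): 30 + 13 = 43
  Event 7 (sale 9): sell min(9,43)=9. stock: 43 - 9 = 34. total_sold = 40
  Event 8 (sale 21): sell min(21,34)=21. stock: 34 - 21 = 13. total_sold = 61
  Event 9 (return 6): 13 + 6 = 19
Final: stock = 19, total_sold = 61

First zero at event 1.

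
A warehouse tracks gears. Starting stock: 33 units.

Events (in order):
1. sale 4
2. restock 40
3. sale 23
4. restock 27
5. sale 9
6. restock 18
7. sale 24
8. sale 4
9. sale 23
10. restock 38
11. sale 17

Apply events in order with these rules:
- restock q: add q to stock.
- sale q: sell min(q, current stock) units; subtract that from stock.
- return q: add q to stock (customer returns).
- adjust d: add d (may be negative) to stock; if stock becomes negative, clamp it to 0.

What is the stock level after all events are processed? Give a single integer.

Answer: 52

Derivation:
Processing events:
Start: stock = 33
  Event 1 (sale 4): sell min(4,33)=4. stock: 33 - 4 = 29. total_sold = 4
  Event 2 (restock 40): 29 + 40 = 69
  Event 3 (sale 23): sell min(23,69)=23. stock: 69 - 23 = 46. total_sold = 27
  Event 4 (restock 27): 46 + 27 = 73
  Event 5 (sale 9): sell min(9,73)=9. stock: 73 - 9 = 64. total_sold = 36
  Event 6 (restock 18): 64 + 18 = 82
  Event 7 (sale 24): sell min(24,82)=24. stock: 82 - 24 = 58. total_sold = 60
  Event 8 (sale 4): sell min(4,58)=4. stock: 58 - 4 = 54. total_sold = 64
  Event 9 (sale 23): sell min(23,54)=23. stock: 54 - 23 = 31. total_sold = 87
  Event 10 (restock 38): 31 + 38 = 69
  Event 11 (sale 17): sell min(17,69)=17. stock: 69 - 17 = 52. total_sold = 104
Final: stock = 52, total_sold = 104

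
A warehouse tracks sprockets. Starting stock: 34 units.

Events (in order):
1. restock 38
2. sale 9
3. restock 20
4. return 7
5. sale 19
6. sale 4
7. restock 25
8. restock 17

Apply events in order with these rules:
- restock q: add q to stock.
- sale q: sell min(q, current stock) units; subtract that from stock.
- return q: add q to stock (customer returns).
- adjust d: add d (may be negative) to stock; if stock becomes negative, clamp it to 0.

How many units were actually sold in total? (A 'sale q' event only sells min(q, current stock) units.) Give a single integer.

Processing events:
Start: stock = 34
  Event 1 (restock 38): 34 + 38 = 72
  Event 2 (sale 9): sell min(9,72)=9. stock: 72 - 9 = 63. total_sold = 9
  Event 3 (restock 20): 63 + 20 = 83
  Event 4 (return 7): 83 + 7 = 90
  Event 5 (sale 19): sell min(19,90)=19. stock: 90 - 19 = 71. total_sold = 28
  Event 6 (sale 4): sell min(4,71)=4. stock: 71 - 4 = 67. total_sold = 32
  Event 7 (restock 25): 67 + 25 = 92
  Event 8 (restock 17): 92 + 17 = 109
Final: stock = 109, total_sold = 32

Answer: 32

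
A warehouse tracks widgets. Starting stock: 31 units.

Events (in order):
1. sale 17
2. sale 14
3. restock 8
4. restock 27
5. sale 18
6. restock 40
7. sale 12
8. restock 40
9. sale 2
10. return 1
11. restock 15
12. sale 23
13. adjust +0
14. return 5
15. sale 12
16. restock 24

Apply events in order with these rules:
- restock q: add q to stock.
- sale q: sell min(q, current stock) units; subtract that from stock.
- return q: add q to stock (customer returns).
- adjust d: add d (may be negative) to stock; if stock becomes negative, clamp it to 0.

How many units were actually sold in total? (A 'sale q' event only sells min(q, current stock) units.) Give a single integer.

Processing events:
Start: stock = 31
  Event 1 (sale 17): sell min(17,31)=17. stock: 31 - 17 = 14. total_sold = 17
  Event 2 (sale 14): sell min(14,14)=14. stock: 14 - 14 = 0. total_sold = 31
  Event 3 (restock 8): 0 + 8 = 8
  Event 4 (restock 27): 8 + 27 = 35
  Event 5 (sale 18): sell min(18,35)=18. stock: 35 - 18 = 17. total_sold = 49
  Event 6 (restock 40): 17 + 40 = 57
  Event 7 (sale 12): sell min(12,57)=12. stock: 57 - 12 = 45. total_sold = 61
  Event 8 (restock 40): 45 + 40 = 85
  Event 9 (sale 2): sell min(2,85)=2. stock: 85 - 2 = 83. total_sold = 63
  Event 10 (return 1): 83 + 1 = 84
  Event 11 (restock 15): 84 + 15 = 99
  Event 12 (sale 23): sell min(23,99)=23. stock: 99 - 23 = 76. total_sold = 86
  Event 13 (adjust +0): 76 + 0 = 76
  Event 14 (return 5): 76 + 5 = 81
  Event 15 (sale 12): sell min(12,81)=12. stock: 81 - 12 = 69. total_sold = 98
  Event 16 (restock 24): 69 + 24 = 93
Final: stock = 93, total_sold = 98

Answer: 98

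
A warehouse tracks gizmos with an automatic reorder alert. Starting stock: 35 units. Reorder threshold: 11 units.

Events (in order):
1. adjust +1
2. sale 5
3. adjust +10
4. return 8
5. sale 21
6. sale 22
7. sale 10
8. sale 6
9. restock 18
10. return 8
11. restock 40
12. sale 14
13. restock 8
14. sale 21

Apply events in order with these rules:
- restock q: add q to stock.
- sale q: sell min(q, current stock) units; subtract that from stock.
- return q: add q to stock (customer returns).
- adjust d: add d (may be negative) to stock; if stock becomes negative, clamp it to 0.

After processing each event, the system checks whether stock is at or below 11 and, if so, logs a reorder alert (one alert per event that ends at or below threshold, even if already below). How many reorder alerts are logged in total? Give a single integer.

Processing events:
Start: stock = 35
  Event 1 (adjust +1): 35 + 1 = 36
  Event 2 (sale 5): sell min(5,36)=5. stock: 36 - 5 = 31. total_sold = 5
  Event 3 (adjust +10): 31 + 10 = 41
  Event 4 (return 8): 41 + 8 = 49
  Event 5 (sale 21): sell min(21,49)=21. stock: 49 - 21 = 28. total_sold = 26
  Event 6 (sale 22): sell min(22,28)=22. stock: 28 - 22 = 6. total_sold = 48
  Event 7 (sale 10): sell min(10,6)=6. stock: 6 - 6 = 0. total_sold = 54
  Event 8 (sale 6): sell min(6,0)=0. stock: 0 - 0 = 0. total_sold = 54
  Event 9 (restock 18): 0 + 18 = 18
  Event 10 (return 8): 18 + 8 = 26
  Event 11 (restock 40): 26 + 40 = 66
  Event 12 (sale 14): sell min(14,66)=14. stock: 66 - 14 = 52. total_sold = 68
  Event 13 (restock 8): 52 + 8 = 60
  Event 14 (sale 21): sell min(21,60)=21. stock: 60 - 21 = 39. total_sold = 89
Final: stock = 39, total_sold = 89

Checking against threshold 11:
  After event 1: stock=36 > 11
  After event 2: stock=31 > 11
  After event 3: stock=41 > 11
  After event 4: stock=49 > 11
  After event 5: stock=28 > 11
  After event 6: stock=6 <= 11 -> ALERT
  After event 7: stock=0 <= 11 -> ALERT
  After event 8: stock=0 <= 11 -> ALERT
  After event 9: stock=18 > 11
  After event 10: stock=26 > 11
  After event 11: stock=66 > 11
  After event 12: stock=52 > 11
  After event 13: stock=60 > 11
  After event 14: stock=39 > 11
Alert events: [6, 7, 8]. Count = 3

Answer: 3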